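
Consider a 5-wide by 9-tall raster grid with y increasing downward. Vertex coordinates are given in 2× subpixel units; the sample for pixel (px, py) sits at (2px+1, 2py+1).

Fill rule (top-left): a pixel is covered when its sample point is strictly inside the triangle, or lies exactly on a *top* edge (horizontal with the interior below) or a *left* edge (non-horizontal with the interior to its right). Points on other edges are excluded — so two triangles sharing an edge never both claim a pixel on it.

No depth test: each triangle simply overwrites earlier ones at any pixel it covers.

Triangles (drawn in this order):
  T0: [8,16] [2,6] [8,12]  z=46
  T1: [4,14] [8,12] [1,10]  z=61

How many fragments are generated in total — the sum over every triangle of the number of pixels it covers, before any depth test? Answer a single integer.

T0:
  2·area = 24
  edge (8, 16)→(2, 6): d=(-6,-10) top-left  bias=+0
  edge (2, 6)→(8, 12): d=(6,6) right/bottom  bias=-1
  edge (8, 12)→(8, 16): d=(0,4) right/bottom  bias=-1
    (0,2)@(1, 5): e=[-4,0,28] → .  [on edge]
    (1,3)@(3, 7): e=[4,0,20] → .  [on edge]
    (2,4)@(5, 9): e=[12,0,12] → .  [on edge]
    (2,5)@(5, 11): e=[0,12,12] → X  [on edge]
    (3,5)@(7, 11): e=[20,0,4] → .  [on edge]
    (2,6)@(5, 13): e=[-12,24,12] → .
    (3,6)@(7, 13): e=[8,12,4] → X
    (4,6)@(9, 13): e=[28,0,-4] → .  [on edge]
    (3,7)@(7, 15): e=[-4,24,4] → .
  covered (2 px):
    . . . . .
    . . . . .
    . . . . .
    . . . . .
    . . . . .
    . . X . .
    . . . X .
    . . . . .
    . . . . .
T1:
  2·area = 22  (B↔C swapped to make it positive)
  edge (4, 14)→(1, 10): d=(-3,-4) top-left  bias=+0
  edge (1, 10)→(8, 12): d=(7,2) right/bottom  bias=-1
  edge (8, 12)→(4, 14): d=(-4,2) right/bottom  bias=-1
    (1,5)@(3, 11): e=[5,3,14] → X
    (2,5)@(5, 11): e=[13,-1,10] → .
    (1,6)@(3, 13): e=[-1,17,6] → .
    (2,6)@(5, 13): e=[7,13,2] → X
    (3,6)@(7, 13): e=[15,9,-2] → .
    (2,7)@(5, 15): e=[1,27,-6] → .
  covered (2 px):
    . . . . .
    . . . . .
    . . . . .
    . . . . .
    . . . . .
    . X . . .
    . . X . .
    . . . . .
    . . . . .

Final: 4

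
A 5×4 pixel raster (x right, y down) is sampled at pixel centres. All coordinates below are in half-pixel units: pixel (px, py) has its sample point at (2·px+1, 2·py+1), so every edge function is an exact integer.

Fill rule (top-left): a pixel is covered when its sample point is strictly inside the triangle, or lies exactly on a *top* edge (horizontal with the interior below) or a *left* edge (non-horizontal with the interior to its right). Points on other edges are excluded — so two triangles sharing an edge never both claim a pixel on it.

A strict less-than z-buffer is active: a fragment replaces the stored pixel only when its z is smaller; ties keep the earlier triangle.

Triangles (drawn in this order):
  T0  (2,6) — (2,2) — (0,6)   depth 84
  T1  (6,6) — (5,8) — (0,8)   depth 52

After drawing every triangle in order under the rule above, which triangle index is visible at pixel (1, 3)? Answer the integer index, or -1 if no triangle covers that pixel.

T0:
  2·area = 8  (B↔C swapped to make it positive)
  edge (2, 6)→(0, 6): d=(-2,0) right/bottom  bias=-1
  edge (0, 6)→(2, 2): d=(2,-4) top-left  bias=+0
  edge (2, 2)→(2, 6): d=(0,4) right/bottom  bias=-1
    (0,2)@(1, 5): e=[2,2,4] → #
    (1,2)@(3, 5): e=[2,10,-4] → ·
    (0,3)@(1, 7): e=[-2,6,4] → ·
  covered (1 px):
    · · · · ·
    · · · · ·
    # · · · ·
    · · · · ·
T1:
  2·area = 10
  edge (6, 6)→(5, 8): d=(-1,2) right/bottom  bias=-1
  edge (5, 8)→(0, 8): d=(-5,0) right/bottom  bias=-1
  edge (0, 8)→(6, 6): d=(6,-2) top-left  bias=+0
    (4,2)@(9, 5): e=[-5,15,0] → ·  [on edge]
    (1,3)@(3, 7): e=[5,5,0] → #  [on edge]
    (2,3)@(5, 7): e=[1,5,4] → #
    (3,3)@(7, 7): e=[-3,5,8] → ·
  covered (2 px):
    · · · · ·
    · · · · ·
    · · · · ·
    · # # · ·

Z-buffer (winner per pixel, '.' = empty):
  . . . . .
  . . . . .
  0 . . . .
  . 1 1 . .

Result: 1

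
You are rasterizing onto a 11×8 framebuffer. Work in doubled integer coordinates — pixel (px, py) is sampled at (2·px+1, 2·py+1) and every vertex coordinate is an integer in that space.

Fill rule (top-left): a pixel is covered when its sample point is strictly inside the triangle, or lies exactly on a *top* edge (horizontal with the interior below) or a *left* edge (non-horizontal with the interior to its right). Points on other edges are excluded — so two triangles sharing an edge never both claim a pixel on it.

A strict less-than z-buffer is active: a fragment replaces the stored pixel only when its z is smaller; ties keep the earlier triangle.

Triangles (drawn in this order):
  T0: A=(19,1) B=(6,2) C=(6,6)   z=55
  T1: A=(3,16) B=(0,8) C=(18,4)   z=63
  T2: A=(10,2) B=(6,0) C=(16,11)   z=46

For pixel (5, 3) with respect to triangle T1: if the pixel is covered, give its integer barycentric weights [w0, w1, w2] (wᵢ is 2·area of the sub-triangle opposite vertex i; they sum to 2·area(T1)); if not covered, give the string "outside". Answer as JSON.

T0:
  2·area = 52  (B↔C swapped to make it positive)
  edge (19, 1)→(6, 6): d=(-13,5) right/bottom  bias=-1
  edge (6, 6)→(6, 2): d=(0,-4) top-left  bias=+0
  edge (6, 2)→(19, 1): d=(13,-1) top-left  bias=+0
    (9,0)@(19, 1): e=[0,52,0] → .  [on edge]
    (3,1)@(7, 3): e=[34,4,14] → X
    (4,1)@(9, 3): e=[24,12,16] → X
    (5,1)@(11, 3): e=[14,20,18] → X
    (6,1)@(13, 3): e=[4,28,20] → X
    (7,1)@(15, 3): e=[-6,36,22] → .
    (3,2)@(7, 5): e=[8,4,40] → X
    (4,2)@(9, 5): e=[-2,12,42] → .
    (5,2)@(11, 5): e=[-12,20,44] → .
    (6,2)@(13, 5): e=[-22,28,46] → .
    (3,3)@(7, 7): e=[-18,4,66] → .
  covered (5 px):
    . . . . . . . . . . .
    . . . X X X X . . . .
    . . . X . . . . . . .
    . . . . . . . . . . .
    . . . . . . . . . . .
    . . . . . . . . . . .
    . . . . . . . . . . .
    . . . . . . . . . . .
T1:
  2·area = 156
  edge (3, 16)→(0, 8): d=(-3,-8) top-left  bias=+0
  edge (0, 8)→(18, 4): d=(18,-4) top-left  bias=+0
  edge (18, 4)→(3, 16): d=(-15,12) right/bottom  bias=-1
    (7,2)@(15, 5): e=[129,6,21] → X
    (8,2)@(17, 5): e=[145,14,-3] → .
    (2,3)@(5, 7): e=[43,2,111] → X
    (3,3)@(7, 7): e=[59,10,87] → X
    (4,3)@(9, 7): e=[75,18,63] → X
    (5,3)@(11, 7): e=[91,26,39] → X
    (6,3)@(13, 7): e=[107,34,15] → X
    (7,3)@(15, 7): e=[123,42,-9] → .
    (0,4)@(1, 9): e=[5,22,129] → X
    (1,4)@(3, 9): e=[21,30,105] → X
    (6,4)@(13, 9): e=[101,70,-15] → .
    (0,5)@(1, 11): e=[-1,58,99] → .
  covered (19 px):
    . . . . . . . . . . .
    . . . . . . . . . . .
    . . . . . . . X . . .
    . . X X X X X . . . .
    X X X X X X . . . . .
    . X X X X . . . . . .
    . X X . . . . . . . .
    . X . . . . . . . . .
T2:
  2·area = 24  (B↔C swapped to make it positive)
  edge (10, 2)→(16, 11): d=(6,9) right/bottom  bias=-1
  edge (16, 11)→(6, 0): d=(-10,-11) top-left  bias=+0
  edge (6, 0)→(10, 2): d=(4,2) right/bottom  bias=-1
    (3,0)@(7, 1): e=[21,1,2] → X
    (4,0)@(9, 1): e=[3,23,-2] → .
    (3,1)@(7, 3): e=[33,-19,10] → .
    (4,1)@(9, 3): e=[15,3,6] → X
    (5,1)@(11, 3): e=[-3,25,2] → .
    (4,2)@(9, 5): e=[27,-17,14] → .
    (5,2)@(11, 5): e=[9,5,10] → X
    (6,2)@(13, 5): e=[-9,27,6] → .
    (5,3)@(11, 7): e=[21,-15,18] → .
    (6,3)@(13, 7): e=[3,7,14] → X
    (7,3)@(15, 7): e=[-15,29,10] → .
    (6,4)@(13, 9): e=[15,-13,22] → .
  covered (4 px):
    . . . X . . . . . . .
    . . . . X . . . . . .
    . . . . . X . . . . .
    . . . . . . X . . . .
    . . . . . . . . . . .
    . . . . . . . . . . .
    . . . . . . . . . . .
    . . . . . . . . . . .

Final: [26,39,91]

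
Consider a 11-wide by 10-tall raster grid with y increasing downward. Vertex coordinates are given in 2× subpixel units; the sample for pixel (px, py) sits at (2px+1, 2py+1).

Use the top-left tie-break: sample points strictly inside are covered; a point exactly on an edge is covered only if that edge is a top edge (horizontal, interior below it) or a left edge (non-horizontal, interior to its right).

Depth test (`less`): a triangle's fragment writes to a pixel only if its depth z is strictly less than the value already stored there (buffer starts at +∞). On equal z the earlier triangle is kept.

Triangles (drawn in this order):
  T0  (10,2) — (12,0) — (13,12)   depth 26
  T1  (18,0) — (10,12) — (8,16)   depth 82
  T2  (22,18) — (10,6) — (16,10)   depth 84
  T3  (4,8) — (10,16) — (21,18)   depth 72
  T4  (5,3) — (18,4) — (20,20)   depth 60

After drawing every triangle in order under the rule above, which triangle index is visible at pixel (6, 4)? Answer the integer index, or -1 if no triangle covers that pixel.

T0:
  2·area = 26
  edge (10, 2)→(12, 0): d=(2,-2) top-left  bias=+0
  edge (12, 0)→(13, 12): d=(1,12) right/bottom  bias=-1
  edge (13, 12)→(10, 2): d=(-3,-10) top-left  bias=+0
    (5,0)@(11, 1): e=[0,13,13] → #  [on edge]
    (6,0)@(13, 1): e=[4,-11,33] → ·
    (4,1)@(9, 3): e=[0,39,-13] → ·  [on edge]
    (5,1)@(11, 3): e=[4,15,7] → #
    (6,1)@(13, 3): e=[8,-9,27] → ·
    (3,2)@(7, 5): e=[0,65,-39] → ·  [on edge]
    (5,2)@(11, 5): e=[8,17,1] → #
    (6,2)@(13, 5): e=[12,-7,21] → ·
    (2,3)@(5, 7): e=[0,91,-65] → ·  [on edge]
    (5,3)@(11, 7): e=[12,19,-5] → ·
    (1,4)@(3, 9): e=[0,117,-91] → ·  [on edge]
    (0,5)@(1, 11): e=[0,143,-117] → ·  [on edge]
  covered (3 px):
    · · · · · # · · · · ·
    · · · · · # · · · · ·
    · · · · · # · · · · ·
    · · · · · · · · · · ·
    · · · · · · · · · · ·
    · · · · · · · · · · ·
    · · · · · · · · · · ·
    · · · · · · · · · · ·
    · · · · · · · · · · ·
    · · · · · · · · · · ·
T1:
  2·area = 8  (B↔C swapped to make it positive)
  edge (18, 0)→(8, 16): d=(-10,16) right/bottom  bias=-1
  edge (8, 16)→(10, 12): d=(2,-4) top-left  bias=+0
  edge (10, 12)→(18, 0): d=(8,-12) top-left  bias=+0
    (5,5)@(11, 11): e=[2,2,4] → #
    (6,5)@(13, 11): e=[-30,10,28] → ·
    (5,6)@(11, 13): e=[-18,6,20] → ·
  covered (1 px):
    · · · · · · · · · · ·
    · · · · · · · · · · ·
    · · · · · · · · · · ·
    · · · · · · · · · · ·
    · · · · · · · · · · ·
    · · · · · # · · · · ·
    · · · · · · · · · · ·
    · · · · · · · · · · ·
    · · · · · · · · · · ·
    · · · · · · · · · · ·
T2:
  2·area = 24
  edge (22, 18)→(10, 6): d=(-12,-12) top-left  bias=+0
  edge (10, 6)→(16, 10): d=(6,4) right/bottom  bias=-1
  edge (16, 10)→(22, 18): d=(6,8) right/bottom  bias=-1
    (2,0)@(5, 1): e=[0,-10,34] → ·  [on edge]
    (3,1)@(7, 3): e=[0,-6,30] → ·  [on edge]
    (4,2)@(9, 5): e=[0,-2,26] → ·  [on edge]
    (5,3)@(11, 7): e=[0,2,22] → #  [on edge]
    (6,3)@(13, 7): e=[24,-6,6] → ·
    (5,4)@(11, 9): e=[-24,14,34] → ·
    (6,4)@(13, 9): e=[0,6,18] → #  [on edge]
    (7,4)@(15, 9): e=[24,-2,2] → ·
    (6,5)@(13, 11): e=[-24,18,30] → ·
    (7,5)@(15, 11): e=[0,10,14] → #  [on edge]
    (8,5)@(17, 11): e=[24,2,-2] → ·
    (7,6)@(15, 13): e=[-24,22,26] → ·
    (8,6)@(17, 13): e=[0,14,10] → #  [on edge]
    (9,7)@(19, 15): e=[0,18,6] → #  [on edge]
    (10,8)@(21, 17): e=[0,22,2] → #  [on edge]
  covered (6 px):
    · · · · · · · · · · ·
    · · · · · · · · · · ·
    · · · · · · · · · · ·
    · · · · · # · · · · ·
    · · · · · · # · · · ·
    · · · · · · · # · · ·
    · · · · · · · · # · ·
    · · · · · · · · · # ·
    · · · · · · · · · · #
    · · · · · · · · · · ·
T3:
  2·area = 76  (B↔C swapped to make it positive)
  edge (4, 8)→(21, 18): d=(17,10) right/bottom  bias=-1
  edge (21, 18)→(10, 16): d=(-11,-2) top-left  bias=+0
  edge (10, 16)→(4, 8): d=(-6,-8) top-left  bias=+0
    (2,4)@(5, 9): e=[7,67,2] → #
    (3,4)@(7, 9): e=[-13,71,18] → ·
    (2,5)@(5, 11): e=[41,45,-10] → ·
    (3,5)@(7, 11): e=[21,49,6] → #
    (4,5)@(9, 11): e=[1,53,22] → #
    (5,5)@(11, 11): e=[-19,57,38] → ·
    (3,6)@(7, 13): e=[55,27,-6] → ·
    (4,6)@(9, 13): e=[35,31,10] → #
    (5,6)@(11, 13): e=[15,35,26] → #
    (6,6)@(13, 13): e=[-5,39,42] → ·
    (4,7)@(9, 15): e=[69,9,-2] → ·
    (5,7)@(11, 15): e=[49,13,14] → #
  covered (10 px):
    · · · · · · · · · · ·
    · · · · · · · · · · ·
    · · · · · · · · · · ·
    · · · · · · · · · · ·
    · · # · · · · · · · ·
    · · · # # · · · · · ·
    · · · · # # · · · · ·
    · · · · · # # # · · ·
    · · · · · · · · # # ·
    · · · · · · · · · · ·
T4:
  2·area = 206
  edge (5, 3)→(18, 4): d=(13,1) right/bottom  bias=-1
  edge (18, 4)→(20, 20): d=(2,16) right/bottom  bias=-1
  edge (20, 20)→(5, 3): d=(-15,-17) top-left  bias=+0
    (2,1)@(5, 3): e=[0,206,0] → ·  [on edge]
    (3,2)@(7, 5): e=[24,178,4] → #
    (4,2)@(9, 5): e=[22,146,38] → #
    (5,2)@(11, 5): e=[20,114,72] → #
    (6,2)@(13, 5): e=[18,82,106] → #
    (7,2)@(15, 5): e=[16,50,140] → #
    (8,2)@(17, 5): e=[14,18,174] → #
    (9,2)@(19, 5): e=[12,-14,208] → ·
    (3,3)@(7, 7): e=[50,182,-26] → ·
    (4,3)@(9, 7): e=[48,150,8] → #
    (9,3)@(19, 7): e=[38,-10,178] → ·
    (4,4)@(9, 9): e=[74,154,-22] → ·
  covered (24 px):
    · · · · · · · · · · ·
    · · · · · · · · · · ·
    · · · # # # # # # · ·
    · · · · # # # # # · ·
    · · · · · # # # # · ·
    · · · · · · # # # · ·
    · · · · · · · # # # ·
    · · · · · · · · # # ·
    · · · · · · · · · # ·
    · · · · · · · · · · ·

Z-buffer (winner per pixel, '.' = empty):
  . . . . . 0 . . . . .
  . . . . . 0 . . . . .
  . . . 4 4 0 4 4 4 . .
  . . . . 4 4 4 4 4 . .
  . . 3 . . 4 4 4 4 . .
  . . . 3 3 1 4 4 4 . .
  . . . . 3 3 . 4 4 4 .
  . . . . . 3 3 3 4 4 .
  . . . . . . . . 3 4 2
  . . . . . . . . . . .

Result: 4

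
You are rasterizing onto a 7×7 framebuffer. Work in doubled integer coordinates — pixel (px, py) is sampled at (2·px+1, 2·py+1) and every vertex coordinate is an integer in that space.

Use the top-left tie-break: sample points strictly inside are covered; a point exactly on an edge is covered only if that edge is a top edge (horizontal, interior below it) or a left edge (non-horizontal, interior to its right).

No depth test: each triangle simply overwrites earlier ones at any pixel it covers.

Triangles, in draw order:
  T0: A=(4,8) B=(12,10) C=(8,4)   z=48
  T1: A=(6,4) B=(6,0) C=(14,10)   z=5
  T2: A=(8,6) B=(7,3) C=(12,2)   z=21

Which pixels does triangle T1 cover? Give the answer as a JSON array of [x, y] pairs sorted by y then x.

T0:
  2·area = 40  (B↔C swapped to make it positive)
  edge (4, 8)→(8, 4): d=(4,-4) top-left  bias=+0
  edge (8, 4)→(12, 10): d=(4,6) right/bottom  bias=-1
  edge (12, 10)→(4, 8): d=(-8,-2) top-left  bias=+0
    (5,0)@(11, 1): e=[0,-30,70] → ·  [on edge]
    (4,1)@(9, 3): e=[0,-10,50] → ·  [on edge]
    (3,2)@(7, 5): e=[0,10,30] → #  [on edge]
    (4,2)@(9, 5): e=[8,-2,34] → ·
    (2,3)@(5, 7): e=[0,30,10] → #  [on edge]
    (4,3)@(9, 7): e=[16,6,18] → #
    (5,3)@(11, 7): e=[24,-6,22] → ·
    (1,4)@(3, 9): e=[0,50,-10] → ·  [on edge]
    (2,4)@(5, 9): e=[8,38,-6] → ·
    (3,4)@(7, 9): e=[16,26,-2] → ·
    (4,4)@(9, 9): e=[24,14,2] → #
    (5,4)@(11, 9): e=[32,2,6] → #
    (0,5)@(1, 11): e=[0,70,-30] → ·  [on edge]
  covered (6 px):
    · · · · · · ·
    · · · · · · ·
    · · · # · · ·
    · · # # # · ·
    · · · · # # ·
    · · · · · · ·
    · · · · · · ·
T1:
  2·area = 32
  edge (6, 4)→(6, 0): d=(0,-4) top-left  bias=+0
  edge (6, 0)→(14, 10): d=(8,10) right/bottom  bias=-1
  edge (14, 10)→(6, 4): d=(-8,-6) top-left  bias=+0
    (3,1)@(7, 3): e=[4,14,14] → #
    (4,1)@(9, 3): e=[12,-6,26] → ·
    (3,2)@(7, 5): e=[4,30,-2] → ·
    (4,2)@(9, 5): e=[12,10,10] → #
    (5,2)@(11, 5): e=[20,-10,22] → ·
    (4,3)@(9, 7): e=[12,26,-6] → ·
    (5,3)@(11, 7): e=[20,6,6] → #
    (6,3)@(13, 7): e=[28,-14,18] → ·
    (5,4)@(11, 9): e=[20,22,-10] → ·
    (6,4)@(13, 9): e=[28,2,2] → #
    (6,5)@(13, 11): e=[28,18,-14] → ·
  covered (4 px):
    · · · · · · ·
    · · · # · · ·
    · · · · # · ·
    · · · · · # ·
    · · · · · · #
    · · · · · · ·
    · · · · · · ·
T2:
  2·area = 16
  edge (8, 6)→(7, 3): d=(-1,-3) top-left  bias=+0
  edge (7, 3)→(12, 2): d=(5,-1) top-left  bias=+0
  edge (12, 2)→(8, 6): d=(-4,4) right/bottom  bias=-1
    (6,0)@(13, 1): e=[20,-4,0] → ·  [on edge]
    (3,1)@(7, 3): e=[0,0,16] → #  [on edge]
    (4,1)@(9, 3): e=[6,2,8] → #
    (5,1)@(11, 3): e=[12,4,0] → ·  [on edge]
    (3,2)@(7, 5): e=[-2,10,8] → ·
    (4,2)@(9, 5): e=[4,12,0] → ·  [on edge]
    (3,3)@(7, 7): e=[-4,20,0] → ·  [on edge]
    (2,4)@(5, 9): e=[-12,28,0] → ·  [on edge]
    (4,4)@(9, 9): e=[0,32,-16] → ·  [on edge]
    (1,5)@(3, 11): e=[-20,36,0] → ·  [on edge]
    (0,6)@(1, 13): e=[-28,44,0] → ·  [on edge]
  covered (2 px):
    · · · · · · ·
    · · · # # · ·
    · · · · · · ·
    · · · · · · ·
    · · · · · · ·
    · · · · · · ·
    · · · · · · ·

Result: [[3,1],[4,2],[5,3],[6,4]]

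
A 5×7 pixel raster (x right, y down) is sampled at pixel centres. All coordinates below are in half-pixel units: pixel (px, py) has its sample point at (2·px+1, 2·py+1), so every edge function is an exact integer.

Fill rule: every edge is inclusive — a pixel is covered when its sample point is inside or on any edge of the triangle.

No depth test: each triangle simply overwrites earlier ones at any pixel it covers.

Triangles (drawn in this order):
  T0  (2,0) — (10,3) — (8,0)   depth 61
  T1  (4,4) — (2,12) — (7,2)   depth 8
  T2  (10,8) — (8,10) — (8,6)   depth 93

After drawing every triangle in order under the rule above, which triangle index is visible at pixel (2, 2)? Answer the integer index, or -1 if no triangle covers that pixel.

T0:
  2·area = 18  (B↔C swapped to make it positive)
  edge (2, 0)→(8, 0): d=(6,0) inclusive
  edge (8, 0)→(10, 3): d=(2,3) inclusive
  edge (10, 3)→(2, 0): d=(-8,-3) inclusive
    (2,0)@(5, 1): e=[6,11,1] → █
    (3,0)@(7, 1): e=[6,5,7] → █
    (4,0)@(9, 1): e=[6,-1,13] → ·
    (2,1)@(5, 3): e=[18,15,-15] → ·
    (3,1)@(7, 3): e=[18,9,-9] → ·
  covered (2 px):
    · · █ █ ·
    · · · · ·
    · · · · ·
    · · · · ·
    · · · · ·
    · · · · ·
    · · · · ·
T1:
  2·area = 20  (B↔C swapped to make it positive)
  edge (4, 4)→(7, 2): d=(3,-2) inclusive
  edge (7, 2)→(2, 12): d=(-5,10) inclusive
  edge (2, 12)→(4, 4): d=(2,-8) inclusive
    (2,2)@(5, 5): e=[5,5,10] → █
    (3,2)@(7, 5): e=[9,-15,26] → ·
    (2,3)@(5, 7): e=[11,-5,14] → ·
    (1,4)@(3, 9): e=[13,5,2] → █
    (2,4)@(5, 9): e=[17,-15,18] → ·
    (1,5)@(3, 11): e=[19,-5,6] → ·
  covered (2 px):
    · · · · ·
    · · · · ·
    · · █ · ·
    · · · · ·
    · █ · · ·
    · · · · ·
    · · · · ·
T2:
  2·area = 8
  edge (10, 8)→(8, 10): d=(-2,2) inclusive
  edge (8, 10)→(8, 6): d=(0,-4) inclusive
  edge (8, 6)→(10, 8): d=(2,2) inclusive
    (1,0)@(3, 1): e=[28,-20,0] → ·  [on edge]
    (2,1)@(5, 3): e=[20,-12,0] → ·  [on edge]
    (3,2)@(7, 5): e=[12,-4,0] → ·  [on edge]
    (4,3)@(9, 7): e=[4,4,0] → █  [on edge]
    (4,4)@(9, 9): e=[0,4,4] → █  [on edge]
    (3,5)@(7, 11): e=[0,-4,12] → ·  [on edge]
    (4,5)@(9, 11): e=[-4,4,8] → ·
    (2,6)@(5, 13): e=[0,-12,20] → ·  [on edge]
  covered (2 px):
    · · · · ·
    · · · · ·
    · · · · ·
    · · · · █
    · · · · █
    · · · · ·
    · · · · ·

Z-buffer (winner per pixel, '.' = empty):
  . . 0 0 .
  . . . . .
  . . 1 . .
  . . . . 2
  . 1 . . 2
  . . . . .
  . . . . .

Result: 1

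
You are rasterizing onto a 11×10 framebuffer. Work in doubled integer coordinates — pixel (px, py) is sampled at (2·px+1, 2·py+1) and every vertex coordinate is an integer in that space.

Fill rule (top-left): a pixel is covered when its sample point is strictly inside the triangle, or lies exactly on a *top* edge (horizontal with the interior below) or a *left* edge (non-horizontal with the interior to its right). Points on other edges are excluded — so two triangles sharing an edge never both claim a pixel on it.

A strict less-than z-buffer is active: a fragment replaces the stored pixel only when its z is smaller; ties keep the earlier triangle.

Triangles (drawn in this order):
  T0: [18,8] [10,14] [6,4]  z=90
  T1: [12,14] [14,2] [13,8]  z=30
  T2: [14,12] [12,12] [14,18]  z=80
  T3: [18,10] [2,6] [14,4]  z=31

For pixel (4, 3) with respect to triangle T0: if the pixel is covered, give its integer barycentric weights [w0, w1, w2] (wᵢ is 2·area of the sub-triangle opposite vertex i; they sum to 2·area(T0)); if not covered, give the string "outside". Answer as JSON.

T0:
  2·area = 104
  edge (18, 8)→(10, 14): d=(-8,6) right/bottom  bias=-1
  edge (10, 14)→(6, 4): d=(-4,-10) top-left  bias=+0
  edge (6, 4)→(18, 8): d=(12,4) right/bottom  bias=-1
    (1,1)@(3, 3): e=[130,-26,0] → ·  [on edge]
    (3,2)@(7, 5): e=[90,6,8] → #
    (4,2)@(9, 5): e=[78,26,0] → ·  [on edge]
    (3,3)@(7, 7): e=[74,-2,32] → ·
    (4,3)@(9, 7): e=[62,18,24] → #
    (5,3)@(11, 7): e=[50,38,16] → #
    (6,3)@(13, 7): e=[38,58,8] → #
    (7,3)@(15, 7): e=[26,78,0] → ·  [on edge]
    (4,4)@(9, 9): e=[46,10,48] → #
    (7,4)@(15, 9): e=[10,70,24] → #
    (8,4)@(17, 9): e=[-2,90,16] → ·
    (10,4)@(21, 9): e=[-26,130,0] → ·  [on edge]
  covered (12 px):
    · · · · · · · · · · ·
    · · · · · · · · · · ·
    · · · # · · · · · · ·
    · · · · # # # · · · ·
    · · · · # # # # · · ·
    · · · · # # # · · · ·
    · · · · · # · · · · ·
    · · · · · · · · · · ·
    · · · · · · · · · · ·
    · · · · · · · · · · ·
T1:
  degenerate (2·area = 0) — covers nothing
T2:
  2·area = 12  (B↔C swapped to make it positive)
  edge (14, 12)→(14, 18): d=(0,6) right/bottom  bias=-1
  edge (14, 18)→(12, 12): d=(-2,-6) top-left  bias=+0
  edge (12, 12)→(14, 12): d=(2,0) top-left  bias=+0
    (4,1)@(9, 3): e=[30,0,-18] → ·  [on edge]
    (5,4)@(11, 9): e=[18,0,-6] → ·  [on edge]
    (6,6)@(13, 13): e=[6,4,2] → #
    (7,6)@(15, 13): e=[-6,16,2] → ·
    (6,7)@(13, 15): e=[6,0,6] → #  [on edge]
    (7,7)@(15, 15): e=[-6,12,6] → ·
    (6,8)@(13, 17): e=[6,-4,10] → ·
  covered (2 px):
    · · · · · · · · · · ·
    · · · · · · · · · · ·
    · · · · · · · · · · ·
    · · · · · · · · · · ·
    · · · · · · · · · · ·
    · · · · · · · · · · ·
    · · · · · · # · · · ·
    · · · · · · # · · · ·
    · · · · · · · · · · ·
    · · · · · · · · · · ·
T3:
  2·area = 80
  edge (18, 10)→(2, 6): d=(-16,-4) top-left  bias=+0
  edge (2, 6)→(14, 4): d=(12,-2) top-left  bias=+0
  edge (14, 4)→(18, 10): d=(4,6) right/bottom  bias=-1
    (4,2)@(9, 5): e=[44,2,34] → #
    (5,2)@(11, 5): e=[52,6,22] → #
    (6,2)@(13, 5): e=[60,10,10] → #
    (7,2)@(15, 5): e=[68,14,-2] → ·
    (3,3)@(7, 7): e=[4,22,54] → #
    (7,3)@(15, 7): e=[36,38,6] → #
    (8,3)@(17, 7): e=[44,42,-6] → ·
    (3,4)@(7, 9): e=[-28,46,62] → ·
    (4,4)@(9, 9): e=[-20,50,50] → ·
    (5,4)@(11, 9): e=[-12,54,38] → ·
    (6,4)@(13, 9): e=[-4,58,26] → ·
    (7,4)@(15, 9): e=[4,62,14] → #
  covered (10 px):
    · · · · · · · · · · ·
    · · · · · · · · · · ·
    · · · · # # # · · · ·
    · · · # # # # # · · ·
    · · · · · · · # # · ·
    · · · · · · · · · · ·
    · · · · · · · · · · ·
    · · · · · · · · · · ·
    · · · · · · · · · · ·
    · · · · · · · · · · ·

Answer: [18,24,62]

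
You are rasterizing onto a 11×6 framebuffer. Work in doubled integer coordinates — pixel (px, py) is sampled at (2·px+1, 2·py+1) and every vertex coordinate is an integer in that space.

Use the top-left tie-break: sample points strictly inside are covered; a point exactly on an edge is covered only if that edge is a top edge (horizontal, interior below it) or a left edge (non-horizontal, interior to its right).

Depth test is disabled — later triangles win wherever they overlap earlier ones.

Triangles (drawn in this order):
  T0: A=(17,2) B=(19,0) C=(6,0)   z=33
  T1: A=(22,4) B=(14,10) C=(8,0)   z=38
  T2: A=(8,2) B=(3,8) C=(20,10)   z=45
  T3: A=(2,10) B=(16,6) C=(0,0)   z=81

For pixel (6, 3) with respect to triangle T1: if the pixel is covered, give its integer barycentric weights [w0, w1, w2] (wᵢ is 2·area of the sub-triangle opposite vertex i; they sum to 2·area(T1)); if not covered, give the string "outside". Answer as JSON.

T0:
  2·area = 26  (B↔C swapped to make it positive)
  edge (17, 2)→(6, 0): d=(-11,-2) top-left  bias=+0
  edge (6, 0)→(19, 0): d=(13,0) top-left  bias=+0
  edge (19, 0)→(17, 2): d=(-2,2) right/bottom  bias=-1
    (6,0)@(13, 1): e=[3,13,10] → #
    (7,0)@(15, 1): e=[7,13,6] → #
    (8,0)@(17, 1): e=[11,13,2] → #
    (9,0)@(19, 1): e=[15,13,-2] → ·
    (6,1)@(13, 3): e=[-19,39,6] → ·
    (7,1)@(15, 3): e=[-15,39,2] → ·
    (8,1)@(17, 3): e=[-11,39,-2] → ·
  covered (3 px):
    · · · · · · # # # · ·
    · · · · · · · · · · ·
    · · · · · · · · · · ·
    · · · · · · · · · · ·
    · · · · · · · · · · ·
    · · · · · · · · · · ·
T1:
  2·area = 116
  edge (22, 4)→(14, 10): d=(-8,6) right/bottom  bias=-1
  edge (14, 10)→(8, 0): d=(-6,-10) top-left  bias=+0
  edge (8, 0)→(22, 4): d=(14,4) right/bottom  bias=-1
    (4,0)@(9, 1): e=[102,4,10] → #
    (5,0)@(11, 1): e=[90,24,2] → #
    (6,0)@(13, 1): e=[78,44,-6] → ·
    (4,1)@(9, 3): e=[86,-8,38] → ·
    (5,1)@(11, 3): e=[74,12,30] → #
    (6,1)@(13, 3): e=[62,32,22] → #
    (7,1)@(15, 3): e=[50,52,14] → #
    (8,1)@(17, 3): e=[38,72,6] → #
    (9,1)@(19, 3): e=[26,92,-2] → ·
    (5,2)@(11, 5): e=[58,0,58] → #  [on edge]
    (9,2)@(19, 5): e=[10,80,26] → #
    (10,2)@(21, 5): e=[-2,100,18] → ·
  covered (15 px):
    · · · · # # · · · · ·
    · · · · · # # # # · ·
    · · · · · # # # # # ·
    · · · · · · # # # · ·
    · · · · · · · # · · ·
    · · · · · · · · · · ·
T2:
  2·area = 112  (B↔C swapped to make it positive)
  edge (8, 2)→(20, 10): d=(12,8) right/bottom  bias=-1
  edge (20, 10)→(3, 8): d=(-17,-2) top-left  bias=+0
  edge (3, 8)→(8, 2): d=(5,-6) top-left  bias=+0
    (4,1)@(9, 3): e=[4,97,11] → #
    (5,1)@(11, 3): e=[-12,101,23] → ·
    (3,2)@(7, 5): e=[44,59,9] → #
    (5,2)@(11, 5): e=[12,67,33] → #
    (6,2)@(13, 5): e=[-4,71,45] → ·
    (2,3)@(5, 7): e=[84,21,7] → #
    (6,3)@(13, 7): e=[20,37,55] → #
    (7,3)@(15, 7): e=[4,41,67] → #
    (8,3)@(17, 7): e=[-12,45,79] → ·
    (2,4)@(5, 9): e=[108,-13,17] → ·
    (3,4)@(7, 9): e=[92,-9,29] → ·
    (4,4)@(9, 9): e=[76,-5,41] → ·
  covered (13 px):
    · · · · · · · · · · ·
    · · · · # · · · · · ·
    · · · # # # · · · · ·
    · · # # # # # # · · ·
    · · · · · · # # # · ·
    · · · · · · · · · · ·
T3:
  2·area = 148  (B↔C swapped to make it positive)
  edge (2, 10)→(0, 0): d=(-2,-10) top-left  bias=+0
  edge (0, 0)→(16, 6): d=(16,6) right/bottom  bias=-1
  edge (16, 6)→(2, 10): d=(-14,4) right/bottom  bias=-1
    (0,0)@(1, 1): e=[8,10,130] → #
    (1,0)@(3, 1): e=[28,-2,122] → ·
    (0,1)@(1, 3): e=[4,42,102] → #
    (1,1)@(3, 3): e=[24,30,94] → #
    (2,1)@(5, 3): e=[44,18,86] → #
    (3,1)@(7, 3): e=[64,6,78] → #
    (4,1)@(9, 3): e=[84,-6,70] → ·
    (0,2)@(1, 5): e=[0,74,74] → #  [on edge]
    (4,2)@(9, 5): e=[80,26,42] → #
    (5,2)@(11, 5): e=[100,14,34] → #
    (6,2)@(13, 5): e=[120,2,26] → #
    (7,2)@(15, 5): e=[140,-10,18] → ·
  covered (19 px):
    # · · · · · · · · · ·
    # # # # · · · · · · ·
    # # # # # # # · · · ·
    · # # # # # · · · · ·
    · # # · · · · · · · ·
    · · · · · · · · · · ·

Final: [8,78,30]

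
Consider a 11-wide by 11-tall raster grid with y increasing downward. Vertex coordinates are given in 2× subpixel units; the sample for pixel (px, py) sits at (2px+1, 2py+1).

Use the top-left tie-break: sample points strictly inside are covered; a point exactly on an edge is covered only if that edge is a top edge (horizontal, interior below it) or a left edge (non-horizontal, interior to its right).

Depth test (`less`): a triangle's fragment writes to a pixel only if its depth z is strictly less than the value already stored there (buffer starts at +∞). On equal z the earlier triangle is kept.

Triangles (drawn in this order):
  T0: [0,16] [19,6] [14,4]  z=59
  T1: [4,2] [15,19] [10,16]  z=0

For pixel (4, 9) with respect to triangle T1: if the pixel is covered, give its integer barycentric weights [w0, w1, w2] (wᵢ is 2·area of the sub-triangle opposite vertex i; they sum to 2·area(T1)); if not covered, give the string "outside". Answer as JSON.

T0:
  2·area = 88  (B↔C swapped to make it positive)
  edge (0, 16)→(14, 4): d=(14,-12) top-left  bias=+0
  edge (14, 4)→(19, 6): d=(5,2) right/bottom  bias=-1
  edge (19, 6)→(0, 16): d=(-19,10) right/bottom  bias=-1
    (6,2)@(13, 5): e=[2,7,79] → #
    (7,2)@(15, 5): e=[26,3,59] → #
    (8,2)@(17, 5): e=[50,-1,39] → ·
    (5,3)@(11, 7): e=[6,21,61] → #
    (8,3)@(17, 7): e=[78,9,1] → #
    (9,3)@(19, 7): e=[102,5,-19] → ·
    (4,4)@(9, 9): e=[10,35,43] → #
    (7,4)@(15, 9): e=[82,23,-17] → ·
    (8,4)@(17, 9): e=[106,19,-37] → ·
    (3,5)@(7, 11): e=[14,49,25] → #
    (5,5)@(11, 11): e=[62,41,-15] → ·
    (6,5)@(13, 11): e=[86,37,-35] → ·
  covered (12 px):
    · · · · · · · · · · ·
    · · · · · · · · · · ·
    · · · · · · # # · · ·
    · · · · · # # # # · ·
    · · · · # # # · · · ·
    · · · # # · · · · · ·
    · · # · · · · · · · ·
    · · · · · · · · · · ·
    · · · · · · · · · · ·
    · · · · · · · · · · ·
    · · · · · · · · · · ·
T1:
  2·area = 52
  edge (4, 2)→(15, 19): d=(11,17) right/bottom  bias=-1
  edge (15, 19)→(10, 16): d=(-5,-3) top-left  bias=+0
  edge (10, 16)→(4, 2): d=(-6,-14) top-left  bias=+0
    (3,3)@(7, 7): e=[4,36,12] → #
    (4,3)@(9, 7): e=[-30,42,40] → ·
    (3,4)@(7, 9): e=[26,26,0] → #  [on edge]
    (4,4)@(9, 9): e=[-8,32,28] → ·
    (3,5)@(7, 11): e=[48,16,-12] → ·
    (4,5)@(9, 11): e=[14,22,16] → #
    (5,5)@(11, 11): e=[-20,28,44] → ·
    (2,6)@(5, 13): e=[104,0,-52] → ·  [on edge]
    (4,6)@(9, 13): e=[36,12,4] → #
    (5,6)@(11, 13): e=[2,18,32] → #
    (6,6)@(13, 13): e=[-32,24,60] → ·
    (4,7)@(9, 15): e=[58,2,-8] → ·
    (7,9)@(15, 19): e=[0,0,52] → ·  [on edge]
  covered (7 px):
    · · · · · · · · · · ·
    · · · · · · · · · · ·
    · · · · · · · · · · ·
    · · · # · · · · · · ·
    · · · # · · · · · · ·
    · · · · # · · · · · ·
    · · · · # # · · · · ·
    · · · · · # · · · · ·
    · · · · · · # · · · ·
    · · · · · · · · · · ·
    · · · · · · · · · · ·

Answer: "outside"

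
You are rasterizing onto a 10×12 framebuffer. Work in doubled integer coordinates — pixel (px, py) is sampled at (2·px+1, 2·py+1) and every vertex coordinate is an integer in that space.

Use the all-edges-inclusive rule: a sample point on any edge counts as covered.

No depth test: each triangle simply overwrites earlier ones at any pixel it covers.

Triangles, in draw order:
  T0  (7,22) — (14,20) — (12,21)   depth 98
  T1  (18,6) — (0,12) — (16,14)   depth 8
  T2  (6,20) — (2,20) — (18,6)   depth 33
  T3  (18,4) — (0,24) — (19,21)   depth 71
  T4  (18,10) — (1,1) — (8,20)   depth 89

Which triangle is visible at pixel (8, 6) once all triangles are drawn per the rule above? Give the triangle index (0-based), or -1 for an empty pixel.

T0:
  2·area = 3
  edge (7, 22)→(14, 20): d=(7,-2) inclusive
  edge (14, 20)→(12, 21): d=(-2,1) inclusive
  edge (12, 21)→(7, 22): d=(-5,1) inclusive
    (5,10)@(11, 21): e=[1,1,1] → #
    (6,10)@(13, 21): e=[5,-1,-1] → ·
    (5,11)@(11, 23): e=[15,-3,-9] → ·
  covered (1 px):
    · · · · · · · · · ·
    · · · · · · · · · ·
    · · · · · · · · · ·
    · · · · · · · · · ·
    · · · · · · · · · ·
    · · · · · · · · · ·
    · · · · · · · · · ·
    · · · · · · · · · ·
    · · · · · · · · · ·
    · · · · · · · · · ·
    · · · · · # · · · ·
    · · · · · · · · · ·
T1:
  2·area = 132  (B↔C swapped to make it positive)
  edge (18, 6)→(16, 14): d=(-2,8) inclusive
  edge (16, 14)→(0, 12): d=(-16,-2) inclusive
  edge (0, 12)→(18, 6): d=(18,-6) inclusive
    (7,3)@(15, 7): e=[22,110,0] → #  [on edge]
    (8,3)@(17, 7): e=[6,114,12] → #
    (9,3)@(19, 7): e=[-10,118,24] → ·
    (4,4)@(9, 9): e=[66,66,0] → #  [on edge]
    (5,4)@(11, 9): e=[50,70,12] → #
    (6,4)@(13, 9): e=[34,74,24] → #
    (9,4)@(19, 9): e=[-14,86,60] → ·
    (1,5)@(3, 11): e=[110,22,0] → #  [on edge]
    (2,5)@(5, 11): e=[94,26,12] → #
    (3,5)@(7, 11): e=[78,30,24] → #
    (8,5)@(17, 11): e=[-2,50,84] → ·
    (1,6)@(3, 13): e=[106,-10,36] → ·
  covered (18 px):
    · · · · · · · · · ·
    · · · · · · · · · ·
    · · · · · · · · · ·
    · · · · · · · # # ·
    · · · · # # # # # ·
    · # # # # # # # · ·
    · · · · # # # # · ·
    · · · · · · · · · ·
    · · · · · · · · · ·
    · · · · · · · · · ·
    · · · · · · · · · ·
    · · · · · · · · · ·
T2:
  2·area = 56
  edge (6, 20)→(2, 20): d=(-4,0) inclusive
  edge (2, 20)→(18, 6): d=(16,-14) inclusive
  edge (18, 6)→(6, 20): d=(-12,14) inclusive
    (8,3)@(17, 7): e=[52,2,2] → #
    (9,3)@(19, 7): e=[52,30,-26] → ·
    (7,4)@(15, 9): e=[44,6,6] → #
    (8,4)@(17, 9): e=[44,34,-22] → ·
    (6,5)@(13, 11): e=[36,10,10] → #
    (7,5)@(15, 11): e=[36,38,-18] → ·
    (5,6)@(11, 13): e=[28,14,14] → #
    (6,6)@(13, 13): e=[28,42,-14] → ·
    (4,7)@(9, 15): e=[20,18,18] → #
    (5,7)@(11, 15): e=[20,46,-10] → ·
    (3,8)@(7, 17): e=[12,22,22] → #
    (4,8)@(9, 17): e=[12,50,-6] → ·
  covered (7 px):
    · · · · · · · · · ·
    · · · · · · · · · ·
    · · · · · · · · · ·
    · · · · · · · · # ·
    · · · · · · · # · ·
    · · · · · · # · · ·
    · · · · · # · · · ·
    · · · · # · · · · ·
    · · · # · · · · · ·
    · · # · · · · · · ·
    · · · · · · · · · ·
    · · · · · · · · · ·
T3:
  2·area = 326  (B↔C swapped to make it positive)
  edge (18, 4)→(19, 21): d=(1,17) inclusive
  edge (19, 21)→(0, 24): d=(-19,3) inclusive
  edge (0, 24)→(18, 4): d=(18,-20) inclusive
    (8,3)@(17, 7): e=[20,272,34] → #
    (9,3)@(19, 7): e=[-14,266,74] → ·
    (7,4)@(15, 9): e=[56,240,30] → #
    (9,4)@(19, 9): e=[-12,228,110] → ·
    (6,5)@(13, 11): e=[92,208,26] → #
    (9,5)@(19, 11): e=[-10,190,146] → ·
    (5,6)@(11, 13): e=[128,176,22] → #
    (9,6)@(19, 13): e=[-8,152,182] → ·
    (4,7)@(9, 15): e=[164,144,18] → #
    (9,7)@(19, 15): e=[-6,114,218] → ·
    (3,8)@(7, 17): e=[200,112,14] → #
    (9,8)@(19, 17): e=[-4,76,254] → ·
    (9,10)@(19, 21): e=[0,0,326] → #  [on edge]
  covered (40 px):
    · · · · · · · · · ·
    · · · · · · · · · ·
    · · · · · · · · · ·
    · · · · · · · · # ·
    · · · · · · · # # ·
    · · · · · · # # # ·
    · · · · · # # # # ·
    · · · · # # # # # ·
    · · · # # # # # # ·
    · · # # # # # # # ·
    · # # # # # # # # #
    # # # · · · · · · ·
T4:
  2·area = 260  (B↔C swapped to make it positive)
  edge (18, 10)→(8, 20): d=(-10,10) inclusive
  edge (8, 20)→(1, 1): d=(-7,-19) inclusive
  edge (1, 1)→(18, 10): d=(17,9) inclusive
    (0,0)@(1, 1): e=[260,0,0] → #  [on edge]
    (1,0)@(3, 1): e=[240,38,-18] → ·
    (0,1)@(1, 3): e=[240,-14,34] → ·
    (1,1)@(3, 3): e=[220,24,16] → #
    (2,1)@(5, 3): e=[200,62,-2] → ·
    (1,2)@(3, 5): e=[200,10,50] → #
    (2,2)@(5, 5): e=[180,48,32] → #
    (3,2)@(7, 5): e=[160,86,14] → #
    (4,2)@(9, 5): e=[140,124,-4] → ·
    (1,3)@(3, 7): e=[180,-4,84] → ·
    (2,3)@(5, 7): e=[160,34,66] → #
    (4,3)@(9, 7): e=[120,110,30] → #
    (9,4)@(19, 9): e=[0,286,-26] → ·  [on edge]
    (8,5)@(17, 11): e=[0,234,26] → #  [on edge]
    (7,6)@(15, 13): e=[0,182,78] → #  [on edge]
    (6,7)@(13, 15): e=[0,130,130] → #  [on edge]
    (5,8)@(11, 17): e=[0,78,182] → #  [on edge]
    (4,9)@(9, 19): e=[0,26,234] → #  [on edge]
    (3,10)@(7, 21): e=[0,-26,286] → ·  [on edge]
    (2,11)@(5, 23): e=[0,-78,338] → ·  [on edge]
  covered (35 px):
    # · · · · · · · · ·
    · # · · · · · · · ·
    · # # # · · · · · ·
    · · # # # # · · · ·
    · · # # # # # # · ·
    · · # # # # # # # ·
    · · · # # # # # · ·
    · · · # # # # · · ·
    · · · # # # · · · ·
    · · · · # · · · · ·
    · · · · · · · · · ·
    · · · · · · · · · ·

Z-buffer (winner per pixel, '.' = empty):
  4 . . . . . . . . .
  . 4 . . . . . . . .
  . 4 4 4 . . . . . .
  . . 4 4 4 4 . 1 3 .
  . . 4 4 4 4 4 4 3 .
  . 1 4 4 4 4 4 4 4 .
  . . . 4 4 4 4 4 3 .
  . . . 4 4 4 4 3 3 .
  . . . 4 4 4 3 3 3 .
  . . 3 3 4 3 3 3 3 .
  . 3 3 3 3 3 3 3 3 3
  3 3 3 . . . . . . .

Final: 3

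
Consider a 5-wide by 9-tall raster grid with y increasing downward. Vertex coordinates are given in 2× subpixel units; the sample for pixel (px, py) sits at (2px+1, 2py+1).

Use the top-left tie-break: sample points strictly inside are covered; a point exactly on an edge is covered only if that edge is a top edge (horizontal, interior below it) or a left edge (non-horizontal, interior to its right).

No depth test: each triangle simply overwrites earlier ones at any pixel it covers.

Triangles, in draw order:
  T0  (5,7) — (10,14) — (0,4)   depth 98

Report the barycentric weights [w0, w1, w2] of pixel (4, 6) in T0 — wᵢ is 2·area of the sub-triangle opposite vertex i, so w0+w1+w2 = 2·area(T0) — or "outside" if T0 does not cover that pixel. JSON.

T0:
  2·area = 20
  edge (5, 7)→(10, 14): d=(5,7) right/bottom  bias=-1
  edge (10, 14)→(0, 4): d=(-10,-10) top-left  bias=+0
  edge (0, 4)→(5, 7): d=(5,3) right/bottom  bias=-1
    (0,2)@(1, 5): e=[18,0,2] → #  [on edge]
    (1,2)@(3, 5): e=[4,20,-4] → ·
    (0,3)@(1, 7): e=[28,-20,12] → ·
    (1,3)@(3, 7): e=[14,0,6] → #  [on edge]
    (2,3)@(5, 7): e=[0,20,0] → ·  [on edge]
    (1,4)@(3, 9): e=[24,-20,16] → ·
    (2,4)@(5, 9): e=[10,0,10] → #  [on edge]
    (3,4)@(7, 9): e=[-4,20,4] → ·
    (2,5)@(5, 11): e=[20,-20,20] → ·
    (3,5)@(7, 11): e=[6,0,14] → #  [on edge]
    (4,5)@(9, 11): e=[-8,20,8] → ·
    (3,6)@(7, 13): e=[16,-20,24] → ·
    (4,6)@(9, 13): e=[2,0,18] → #  [on edge]
  covered (5 px):
    · · · · ·
    · · · · ·
    # · · · ·
    · # · · ·
    · · # · ·
    · · · # ·
    · · · · #
    · · · · ·
    · · · · ·

Answer: [0,18,2]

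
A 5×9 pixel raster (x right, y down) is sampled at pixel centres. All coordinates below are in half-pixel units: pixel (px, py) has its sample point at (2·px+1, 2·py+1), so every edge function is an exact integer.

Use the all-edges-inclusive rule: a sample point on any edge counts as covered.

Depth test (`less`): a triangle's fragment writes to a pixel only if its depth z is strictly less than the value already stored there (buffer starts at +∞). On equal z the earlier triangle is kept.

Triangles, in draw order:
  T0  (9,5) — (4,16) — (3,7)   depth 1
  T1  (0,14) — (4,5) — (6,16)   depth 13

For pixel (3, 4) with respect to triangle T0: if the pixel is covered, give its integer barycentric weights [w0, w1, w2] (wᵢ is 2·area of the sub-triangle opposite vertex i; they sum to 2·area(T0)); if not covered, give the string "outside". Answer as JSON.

T0:
  2·area = 56
  edge (9, 5)→(4, 16): d=(-5,11) inclusive
  edge (4, 16)→(3, 7): d=(-1,-9) inclusive
  edge (3, 7)→(9, 5): d=(6,-2) inclusive
    (4,2)@(9, 5): e=[0,56,0] → X  [on edge]
    (1,3)@(3, 7): e=[56,0,0] → X  [on edge]
    (2,3)@(5, 7): e=[34,18,4] → X
    (3,3)@(7, 7): e=[12,36,8] → X
    (4,3)@(9, 7): e=[-10,54,12] → .
    (1,4)@(3, 9): e=[46,-2,12] → .
    (2,4)@(5, 9): e=[24,16,16] → X
    (4,4)@(9, 9): e=[-20,52,24] → .
    (2,5)@(5, 11): e=[14,14,28] → X
    (3,5)@(7, 11): e=[-8,32,32] → .
    (2,6)@(5, 13): e=[4,12,40] → X
    (3,6)@(7, 13): e=[-18,30,44] → .
  covered (8 px):
    . . . . .
    . . . . .
    . . . . X
    . X X X .
    . . X X .
    . . X . .
    . . X . .
    . . . . .
    . . . . .
T1:
  2·area = 62
  edge (0, 14)→(4, 5): d=(4,-9) inclusive
  edge (4, 5)→(6, 16): d=(2,11) inclusive
  edge (6, 16)→(0, 14): d=(-6,-2) inclusive
    (1,4)@(3, 9): e=[7,19,36] → X
    (2,4)@(5, 9): e=[25,-3,40] → .
    (1,5)@(3, 11): e=[15,23,24] → X
    (2,5)@(5, 11): e=[33,1,28] → X
    (3,5)@(7, 11): e=[51,-21,32] → .
    (0,6)@(1, 13): e=[5,49,8] → X
    (3,6)@(7, 13): e=[59,-17,20] → .
    (0,7)@(1, 15): e=[13,53,-4] → .
    (1,7)@(3, 15): e=[31,31,0] → X  [on edge]
    (3,7)@(7, 15): e=[67,-13,8] → .
    (1,8)@(3, 17): e=[39,35,-12] → .
    (2,8)@(5, 17): e=[57,13,-8] → .
    (4,8)@(9, 17): e=[93,-31,0] → .  [on edge]
  covered (8 px):
    . . . . .
    . . . . .
    . . . . .
    . . . . .
    . X . . .
    . X X . .
    X X X . .
    . X X . .
    . . . . .

Answer: [34,20,2]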